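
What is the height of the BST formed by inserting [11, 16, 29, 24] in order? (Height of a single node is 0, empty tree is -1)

Insertion order: [11, 16, 29, 24]
Tree (level-order array): [11, None, 16, None, 29, 24]
Compute height bottom-up (empty subtree = -1):
  height(24) = 1 + max(-1, -1) = 0
  height(29) = 1 + max(0, -1) = 1
  height(16) = 1 + max(-1, 1) = 2
  height(11) = 1 + max(-1, 2) = 3
Height = 3


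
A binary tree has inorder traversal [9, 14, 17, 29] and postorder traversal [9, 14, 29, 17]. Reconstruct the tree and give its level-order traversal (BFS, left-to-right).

Inorder:   [9, 14, 17, 29]
Postorder: [9, 14, 29, 17]
Algorithm: postorder visits root last, so walk postorder right-to-left;
each value is the root of the current inorder slice — split it at that
value, recurse on the right subtree first, then the left.
Recursive splits:
  root=17; inorder splits into left=[9, 14], right=[29]
  root=29; inorder splits into left=[], right=[]
  root=14; inorder splits into left=[9], right=[]
  root=9; inorder splits into left=[], right=[]
Reconstructed level-order: [17, 14, 29, 9]


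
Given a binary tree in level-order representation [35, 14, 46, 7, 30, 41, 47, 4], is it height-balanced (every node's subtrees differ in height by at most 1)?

Tree (level-order array): [35, 14, 46, 7, 30, 41, 47, 4]
Definition: a tree is height-balanced if, at every node, |h(left) - h(right)| <= 1 (empty subtree has height -1).
Bottom-up per-node check:
  node 4: h_left=-1, h_right=-1, diff=0 [OK], height=0
  node 7: h_left=0, h_right=-1, diff=1 [OK], height=1
  node 30: h_left=-1, h_right=-1, diff=0 [OK], height=0
  node 14: h_left=1, h_right=0, diff=1 [OK], height=2
  node 41: h_left=-1, h_right=-1, diff=0 [OK], height=0
  node 47: h_left=-1, h_right=-1, diff=0 [OK], height=0
  node 46: h_left=0, h_right=0, diff=0 [OK], height=1
  node 35: h_left=2, h_right=1, diff=1 [OK], height=3
All nodes satisfy the balance condition.
Result: Balanced


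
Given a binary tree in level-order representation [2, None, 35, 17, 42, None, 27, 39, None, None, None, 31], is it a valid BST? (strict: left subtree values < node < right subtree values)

Level-order array: [2, None, 35, 17, 42, None, 27, 39, None, None, None, 31]
Validate using subtree bounds (lo, hi): at each node, require lo < value < hi,
then recurse left with hi=value and right with lo=value.
Preorder trace (stopping at first violation):
  at node 2 with bounds (-inf, +inf): OK
  at node 35 with bounds (2, +inf): OK
  at node 17 with bounds (2, 35): OK
  at node 27 with bounds (17, 35): OK
  at node 42 with bounds (35, +inf): OK
  at node 39 with bounds (35, 42): OK
  at node 31 with bounds (35, 39): VIOLATION
Node 31 violates its bound: not (35 < 31 < 39).
Result: Not a valid BST


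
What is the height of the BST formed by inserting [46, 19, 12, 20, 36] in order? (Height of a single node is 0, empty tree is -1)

Insertion order: [46, 19, 12, 20, 36]
Tree (level-order array): [46, 19, None, 12, 20, None, None, None, 36]
Compute height bottom-up (empty subtree = -1):
  height(12) = 1 + max(-1, -1) = 0
  height(36) = 1 + max(-1, -1) = 0
  height(20) = 1 + max(-1, 0) = 1
  height(19) = 1 + max(0, 1) = 2
  height(46) = 1 + max(2, -1) = 3
Height = 3


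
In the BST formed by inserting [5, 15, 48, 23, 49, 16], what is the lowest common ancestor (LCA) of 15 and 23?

Tree insertion order: [5, 15, 48, 23, 49, 16]
Tree (level-order array): [5, None, 15, None, 48, 23, 49, 16]
In a BST, the LCA of p=15, q=23 is the first node v on the
root-to-leaf path with p <= v <= q (go left if both < v, right if both > v).
Walk from root:
  at 5: both 15 and 23 > 5, go right
  at 15: 15 <= 15 <= 23, this is the LCA
LCA = 15


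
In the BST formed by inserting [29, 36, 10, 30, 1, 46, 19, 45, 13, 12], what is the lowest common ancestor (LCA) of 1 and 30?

Tree insertion order: [29, 36, 10, 30, 1, 46, 19, 45, 13, 12]
Tree (level-order array): [29, 10, 36, 1, 19, 30, 46, None, None, 13, None, None, None, 45, None, 12]
In a BST, the LCA of p=1, q=30 is the first node v on the
root-to-leaf path with p <= v <= q (go left if both < v, right if both > v).
Walk from root:
  at 29: 1 <= 29 <= 30, this is the LCA
LCA = 29


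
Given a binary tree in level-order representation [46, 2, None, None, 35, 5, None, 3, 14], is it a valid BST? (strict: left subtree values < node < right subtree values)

Level-order array: [46, 2, None, None, 35, 5, None, 3, 14]
Validate using subtree bounds (lo, hi): at each node, require lo < value < hi,
then recurse left with hi=value and right with lo=value.
Preorder trace (stopping at first violation):
  at node 46 with bounds (-inf, +inf): OK
  at node 2 with bounds (-inf, 46): OK
  at node 35 with bounds (2, 46): OK
  at node 5 with bounds (2, 35): OK
  at node 3 with bounds (2, 5): OK
  at node 14 with bounds (5, 35): OK
No violation found at any node.
Result: Valid BST


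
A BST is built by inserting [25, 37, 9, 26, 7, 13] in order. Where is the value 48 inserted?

Starting tree (level order): [25, 9, 37, 7, 13, 26]
Insertion path: 25 -> 37
Result: insert 48 as right child of 37
Final tree (level order): [25, 9, 37, 7, 13, 26, 48]


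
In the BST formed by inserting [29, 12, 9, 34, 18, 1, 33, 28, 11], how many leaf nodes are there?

Tree built from: [29, 12, 9, 34, 18, 1, 33, 28, 11]
Tree (level-order array): [29, 12, 34, 9, 18, 33, None, 1, 11, None, 28]
Rule: A leaf has 0 children.
Per-node child counts:
  node 29: 2 child(ren)
  node 12: 2 child(ren)
  node 9: 2 child(ren)
  node 1: 0 child(ren)
  node 11: 0 child(ren)
  node 18: 1 child(ren)
  node 28: 0 child(ren)
  node 34: 1 child(ren)
  node 33: 0 child(ren)
Matching nodes: [1, 11, 28, 33]
Count of leaf nodes: 4


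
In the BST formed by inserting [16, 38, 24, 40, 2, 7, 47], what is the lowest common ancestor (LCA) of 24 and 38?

Tree insertion order: [16, 38, 24, 40, 2, 7, 47]
Tree (level-order array): [16, 2, 38, None, 7, 24, 40, None, None, None, None, None, 47]
In a BST, the LCA of p=24, q=38 is the first node v on the
root-to-leaf path with p <= v <= q (go left if both < v, right if both > v).
Walk from root:
  at 16: both 24 and 38 > 16, go right
  at 38: 24 <= 38 <= 38, this is the LCA
LCA = 38


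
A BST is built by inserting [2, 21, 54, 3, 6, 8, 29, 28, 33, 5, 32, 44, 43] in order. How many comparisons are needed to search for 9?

Search path for 9: 2 -> 21 -> 3 -> 6 -> 8
Found: False
Comparisons: 5


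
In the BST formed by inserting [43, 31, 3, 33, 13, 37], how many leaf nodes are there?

Tree built from: [43, 31, 3, 33, 13, 37]
Tree (level-order array): [43, 31, None, 3, 33, None, 13, None, 37]
Rule: A leaf has 0 children.
Per-node child counts:
  node 43: 1 child(ren)
  node 31: 2 child(ren)
  node 3: 1 child(ren)
  node 13: 0 child(ren)
  node 33: 1 child(ren)
  node 37: 0 child(ren)
Matching nodes: [13, 37]
Count of leaf nodes: 2


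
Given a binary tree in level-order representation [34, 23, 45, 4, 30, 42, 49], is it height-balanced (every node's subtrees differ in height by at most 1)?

Tree (level-order array): [34, 23, 45, 4, 30, 42, 49]
Definition: a tree is height-balanced if, at every node, |h(left) - h(right)| <= 1 (empty subtree has height -1).
Bottom-up per-node check:
  node 4: h_left=-1, h_right=-1, diff=0 [OK], height=0
  node 30: h_left=-1, h_right=-1, diff=0 [OK], height=0
  node 23: h_left=0, h_right=0, diff=0 [OK], height=1
  node 42: h_left=-1, h_right=-1, diff=0 [OK], height=0
  node 49: h_left=-1, h_right=-1, diff=0 [OK], height=0
  node 45: h_left=0, h_right=0, diff=0 [OK], height=1
  node 34: h_left=1, h_right=1, diff=0 [OK], height=2
All nodes satisfy the balance condition.
Result: Balanced


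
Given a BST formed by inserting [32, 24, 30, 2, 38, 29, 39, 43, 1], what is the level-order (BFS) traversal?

Tree insertion order: [32, 24, 30, 2, 38, 29, 39, 43, 1]
Tree (level-order array): [32, 24, 38, 2, 30, None, 39, 1, None, 29, None, None, 43]
BFS from the root, enqueuing left then right child of each popped node:
  queue [32] -> pop 32, enqueue [24, 38], visited so far: [32]
  queue [24, 38] -> pop 24, enqueue [2, 30], visited so far: [32, 24]
  queue [38, 2, 30] -> pop 38, enqueue [39], visited so far: [32, 24, 38]
  queue [2, 30, 39] -> pop 2, enqueue [1], visited so far: [32, 24, 38, 2]
  queue [30, 39, 1] -> pop 30, enqueue [29], visited so far: [32, 24, 38, 2, 30]
  queue [39, 1, 29] -> pop 39, enqueue [43], visited so far: [32, 24, 38, 2, 30, 39]
  queue [1, 29, 43] -> pop 1, enqueue [none], visited so far: [32, 24, 38, 2, 30, 39, 1]
  queue [29, 43] -> pop 29, enqueue [none], visited so far: [32, 24, 38, 2, 30, 39, 1, 29]
  queue [43] -> pop 43, enqueue [none], visited so far: [32, 24, 38, 2, 30, 39, 1, 29, 43]
Result: [32, 24, 38, 2, 30, 39, 1, 29, 43]


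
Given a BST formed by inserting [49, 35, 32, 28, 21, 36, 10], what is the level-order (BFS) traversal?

Tree insertion order: [49, 35, 32, 28, 21, 36, 10]
Tree (level-order array): [49, 35, None, 32, 36, 28, None, None, None, 21, None, 10]
BFS from the root, enqueuing left then right child of each popped node:
  queue [49] -> pop 49, enqueue [35], visited so far: [49]
  queue [35] -> pop 35, enqueue [32, 36], visited so far: [49, 35]
  queue [32, 36] -> pop 32, enqueue [28], visited so far: [49, 35, 32]
  queue [36, 28] -> pop 36, enqueue [none], visited so far: [49, 35, 32, 36]
  queue [28] -> pop 28, enqueue [21], visited so far: [49, 35, 32, 36, 28]
  queue [21] -> pop 21, enqueue [10], visited so far: [49, 35, 32, 36, 28, 21]
  queue [10] -> pop 10, enqueue [none], visited so far: [49, 35, 32, 36, 28, 21, 10]
Result: [49, 35, 32, 36, 28, 21, 10]


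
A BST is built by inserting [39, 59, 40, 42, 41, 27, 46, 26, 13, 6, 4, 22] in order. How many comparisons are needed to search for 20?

Search path for 20: 39 -> 27 -> 26 -> 13 -> 22
Found: False
Comparisons: 5


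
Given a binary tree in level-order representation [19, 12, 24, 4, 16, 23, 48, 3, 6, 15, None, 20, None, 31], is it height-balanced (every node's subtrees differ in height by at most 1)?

Tree (level-order array): [19, 12, 24, 4, 16, 23, 48, 3, 6, 15, None, 20, None, 31]
Definition: a tree is height-balanced if, at every node, |h(left) - h(right)| <= 1 (empty subtree has height -1).
Bottom-up per-node check:
  node 3: h_left=-1, h_right=-1, diff=0 [OK], height=0
  node 6: h_left=-1, h_right=-1, diff=0 [OK], height=0
  node 4: h_left=0, h_right=0, diff=0 [OK], height=1
  node 15: h_left=-1, h_right=-1, diff=0 [OK], height=0
  node 16: h_left=0, h_right=-1, diff=1 [OK], height=1
  node 12: h_left=1, h_right=1, diff=0 [OK], height=2
  node 20: h_left=-1, h_right=-1, diff=0 [OK], height=0
  node 23: h_left=0, h_right=-1, diff=1 [OK], height=1
  node 31: h_left=-1, h_right=-1, diff=0 [OK], height=0
  node 48: h_left=0, h_right=-1, diff=1 [OK], height=1
  node 24: h_left=1, h_right=1, diff=0 [OK], height=2
  node 19: h_left=2, h_right=2, diff=0 [OK], height=3
All nodes satisfy the balance condition.
Result: Balanced


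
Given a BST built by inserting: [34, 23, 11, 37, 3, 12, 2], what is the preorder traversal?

Tree insertion order: [34, 23, 11, 37, 3, 12, 2]
Tree (level-order array): [34, 23, 37, 11, None, None, None, 3, 12, 2]
Preorder traversal: [34, 23, 11, 3, 2, 12, 37]


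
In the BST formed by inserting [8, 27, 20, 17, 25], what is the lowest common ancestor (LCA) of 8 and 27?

Tree insertion order: [8, 27, 20, 17, 25]
Tree (level-order array): [8, None, 27, 20, None, 17, 25]
In a BST, the LCA of p=8, q=27 is the first node v on the
root-to-leaf path with p <= v <= q (go left if both < v, right if both > v).
Walk from root:
  at 8: 8 <= 8 <= 27, this is the LCA
LCA = 8


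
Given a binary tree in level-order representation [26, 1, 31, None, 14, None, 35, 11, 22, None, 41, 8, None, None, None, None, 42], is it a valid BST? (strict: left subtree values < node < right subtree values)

Level-order array: [26, 1, 31, None, 14, None, 35, 11, 22, None, 41, 8, None, None, None, None, 42]
Validate using subtree bounds (lo, hi): at each node, require lo < value < hi,
then recurse left with hi=value and right with lo=value.
Preorder trace (stopping at first violation):
  at node 26 with bounds (-inf, +inf): OK
  at node 1 with bounds (-inf, 26): OK
  at node 14 with bounds (1, 26): OK
  at node 11 with bounds (1, 14): OK
  at node 8 with bounds (1, 11): OK
  at node 22 with bounds (14, 26): OK
  at node 31 with bounds (26, +inf): OK
  at node 35 with bounds (31, +inf): OK
  at node 41 with bounds (35, +inf): OK
  at node 42 with bounds (41, +inf): OK
No violation found at any node.
Result: Valid BST


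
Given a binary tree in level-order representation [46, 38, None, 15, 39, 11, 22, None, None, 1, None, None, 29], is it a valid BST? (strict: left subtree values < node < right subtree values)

Level-order array: [46, 38, None, 15, 39, 11, 22, None, None, 1, None, None, 29]
Validate using subtree bounds (lo, hi): at each node, require lo < value < hi,
then recurse left with hi=value and right with lo=value.
Preorder trace (stopping at first violation):
  at node 46 with bounds (-inf, +inf): OK
  at node 38 with bounds (-inf, 46): OK
  at node 15 with bounds (-inf, 38): OK
  at node 11 with bounds (-inf, 15): OK
  at node 1 with bounds (-inf, 11): OK
  at node 22 with bounds (15, 38): OK
  at node 29 with bounds (22, 38): OK
  at node 39 with bounds (38, 46): OK
No violation found at any node.
Result: Valid BST


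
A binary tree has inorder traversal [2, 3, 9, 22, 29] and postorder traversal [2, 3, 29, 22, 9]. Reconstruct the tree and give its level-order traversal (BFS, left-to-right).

Inorder:   [2, 3, 9, 22, 29]
Postorder: [2, 3, 29, 22, 9]
Algorithm: postorder visits root last, so walk postorder right-to-left;
each value is the root of the current inorder slice — split it at that
value, recurse on the right subtree first, then the left.
Recursive splits:
  root=9; inorder splits into left=[2, 3], right=[22, 29]
  root=22; inorder splits into left=[], right=[29]
  root=29; inorder splits into left=[], right=[]
  root=3; inorder splits into left=[2], right=[]
  root=2; inorder splits into left=[], right=[]
Reconstructed level-order: [9, 3, 22, 2, 29]


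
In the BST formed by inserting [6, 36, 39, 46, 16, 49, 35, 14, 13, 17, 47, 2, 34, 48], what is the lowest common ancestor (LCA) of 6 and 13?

Tree insertion order: [6, 36, 39, 46, 16, 49, 35, 14, 13, 17, 47, 2, 34, 48]
Tree (level-order array): [6, 2, 36, None, None, 16, 39, 14, 35, None, 46, 13, None, 17, None, None, 49, None, None, None, 34, 47, None, None, None, None, 48]
In a BST, the LCA of p=6, q=13 is the first node v on the
root-to-leaf path with p <= v <= q (go left if both < v, right if both > v).
Walk from root:
  at 6: 6 <= 6 <= 13, this is the LCA
LCA = 6


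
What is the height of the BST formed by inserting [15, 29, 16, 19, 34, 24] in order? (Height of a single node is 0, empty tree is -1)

Insertion order: [15, 29, 16, 19, 34, 24]
Tree (level-order array): [15, None, 29, 16, 34, None, 19, None, None, None, 24]
Compute height bottom-up (empty subtree = -1):
  height(24) = 1 + max(-1, -1) = 0
  height(19) = 1 + max(-1, 0) = 1
  height(16) = 1 + max(-1, 1) = 2
  height(34) = 1 + max(-1, -1) = 0
  height(29) = 1 + max(2, 0) = 3
  height(15) = 1 + max(-1, 3) = 4
Height = 4


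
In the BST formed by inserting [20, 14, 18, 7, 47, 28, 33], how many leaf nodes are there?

Tree built from: [20, 14, 18, 7, 47, 28, 33]
Tree (level-order array): [20, 14, 47, 7, 18, 28, None, None, None, None, None, None, 33]
Rule: A leaf has 0 children.
Per-node child counts:
  node 20: 2 child(ren)
  node 14: 2 child(ren)
  node 7: 0 child(ren)
  node 18: 0 child(ren)
  node 47: 1 child(ren)
  node 28: 1 child(ren)
  node 33: 0 child(ren)
Matching nodes: [7, 18, 33]
Count of leaf nodes: 3


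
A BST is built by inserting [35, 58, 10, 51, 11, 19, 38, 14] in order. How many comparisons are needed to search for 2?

Search path for 2: 35 -> 10
Found: False
Comparisons: 2


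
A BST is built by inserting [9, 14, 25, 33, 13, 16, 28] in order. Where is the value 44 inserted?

Starting tree (level order): [9, None, 14, 13, 25, None, None, 16, 33, None, None, 28]
Insertion path: 9 -> 14 -> 25 -> 33
Result: insert 44 as right child of 33
Final tree (level order): [9, None, 14, 13, 25, None, None, 16, 33, None, None, 28, 44]


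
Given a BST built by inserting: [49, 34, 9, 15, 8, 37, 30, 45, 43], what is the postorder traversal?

Tree insertion order: [49, 34, 9, 15, 8, 37, 30, 45, 43]
Tree (level-order array): [49, 34, None, 9, 37, 8, 15, None, 45, None, None, None, 30, 43]
Postorder traversal: [8, 30, 15, 9, 43, 45, 37, 34, 49]


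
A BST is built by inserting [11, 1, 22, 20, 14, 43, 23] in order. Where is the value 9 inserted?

Starting tree (level order): [11, 1, 22, None, None, 20, 43, 14, None, 23]
Insertion path: 11 -> 1
Result: insert 9 as right child of 1
Final tree (level order): [11, 1, 22, None, 9, 20, 43, None, None, 14, None, 23]


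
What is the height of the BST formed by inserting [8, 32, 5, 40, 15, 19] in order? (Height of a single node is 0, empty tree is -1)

Insertion order: [8, 32, 5, 40, 15, 19]
Tree (level-order array): [8, 5, 32, None, None, 15, 40, None, 19]
Compute height bottom-up (empty subtree = -1):
  height(5) = 1 + max(-1, -1) = 0
  height(19) = 1 + max(-1, -1) = 0
  height(15) = 1 + max(-1, 0) = 1
  height(40) = 1 + max(-1, -1) = 0
  height(32) = 1 + max(1, 0) = 2
  height(8) = 1 + max(0, 2) = 3
Height = 3


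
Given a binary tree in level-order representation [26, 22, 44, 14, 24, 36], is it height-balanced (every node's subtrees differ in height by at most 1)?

Tree (level-order array): [26, 22, 44, 14, 24, 36]
Definition: a tree is height-balanced if, at every node, |h(left) - h(right)| <= 1 (empty subtree has height -1).
Bottom-up per-node check:
  node 14: h_left=-1, h_right=-1, diff=0 [OK], height=0
  node 24: h_left=-1, h_right=-1, diff=0 [OK], height=0
  node 22: h_left=0, h_right=0, diff=0 [OK], height=1
  node 36: h_left=-1, h_right=-1, diff=0 [OK], height=0
  node 44: h_left=0, h_right=-1, diff=1 [OK], height=1
  node 26: h_left=1, h_right=1, diff=0 [OK], height=2
All nodes satisfy the balance condition.
Result: Balanced


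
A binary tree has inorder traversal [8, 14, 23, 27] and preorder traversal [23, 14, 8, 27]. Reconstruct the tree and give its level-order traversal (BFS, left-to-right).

Inorder:  [8, 14, 23, 27]
Preorder: [23, 14, 8, 27]
Algorithm: preorder visits root first, so consume preorder in order;
for each root, split the current inorder slice at that value into
left-subtree inorder and right-subtree inorder, then recurse.
Recursive splits:
  root=23; inorder splits into left=[8, 14], right=[27]
  root=14; inorder splits into left=[8], right=[]
  root=8; inorder splits into left=[], right=[]
  root=27; inorder splits into left=[], right=[]
Reconstructed level-order: [23, 14, 27, 8]


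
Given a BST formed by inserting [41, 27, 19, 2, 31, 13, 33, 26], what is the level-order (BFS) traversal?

Tree insertion order: [41, 27, 19, 2, 31, 13, 33, 26]
Tree (level-order array): [41, 27, None, 19, 31, 2, 26, None, 33, None, 13]
BFS from the root, enqueuing left then right child of each popped node:
  queue [41] -> pop 41, enqueue [27], visited so far: [41]
  queue [27] -> pop 27, enqueue [19, 31], visited so far: [41, 27]
  queue [19, 31] -> pop 19, enqueue [2, 26], visited so far: [41, 27, 19]
  queue [31, 2, 26] -> pop 31, enqueue [33], visited so far: [41, 27, 19, 31]
  queue [2, 26, 33] -> pop 2, enqueue [13], visited so far: [41, 27, 19, 31, 2]
  queue [26, 33, 13] -> pop 26, enqueue [none], visited so far: [41, 27, 19, 31, 2, 26]
  queue [33, 13] -> pop 33, enqueue [none], visited so far: [41, 27, 19, 31, 2, 26, 33]
  queue [13] -> pop 13, enqueue [none], visited so far: [41, 27, 19, 31, 2, 26, 33, 13]
Result: [41, 27, 19, 31, 2, 26, 33, 13]


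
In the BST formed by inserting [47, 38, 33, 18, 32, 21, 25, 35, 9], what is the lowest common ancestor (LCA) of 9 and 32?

Tree insertion order: [47, 38, 33, 18, 32, 21, 25, 35, 9]
Tree (level-order array): [47, 38, None, 33, None, 18, 35, 9, 32, None, None, None, None, 21, None, None, 25]
In a BST, the LCA of p=9, q=32 is the first node v on the
root-to-leaf path with p <= v <= q (go left if both < v, right if both > v).
Walk from root:
  at 47: both 9 and 32 < 47, go left
  at 38: both 9 and 32 < 38, go left
  at 33: both 9 and 32 < 33, go left
  at 18: 9 <= 18 <= 32, this is the LCA
LCA = 18


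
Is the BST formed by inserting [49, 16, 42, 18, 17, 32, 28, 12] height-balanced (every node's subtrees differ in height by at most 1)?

Tree (level-order array): [49, 16, None, 12, 42, None, None, 18, None, 17, 32, None, None, 28]
Definition: a tree is height-balanced if, at every node, |h(left) - h(right)| <= 1 (empty subtree has height -1).
Bottom-up per-node check:
  node 12: h_left=-1, h_right=-1, diff=0 [OK], height=0
  node 17: h_left=-1, h_right=-1, diff=0 [OK], height=0
  node 28: h_left=-1, h_right=-1, diff=0 [OK], height=0
  node 32: h_left=0, h_right=-1, diff=1 [OK], height=1
  node 18: h_left=0, h_right=1, diff=1 [OK], height=2
  node 42: h_left=2, h_right=-1, diff=3 [FAIL (|2--1|=3 > 1)], height=3
  node 16: h_left=0, h_right=3, diff=3 [FAIL (|0-3|=3 > 1)], height=4
  node 49: h_left=4, h_right=-1, diff=5 [FAIL (|4--1|=5 > 1)], height=5
Node 42 violates the condition: |2 - -1| = 3 > 1.
Result: Not balanced


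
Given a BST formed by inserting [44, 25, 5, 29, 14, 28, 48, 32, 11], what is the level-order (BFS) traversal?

Tree insertion order: [44, 25, 5, 29, 14, 28, 48, 32, 11]
Tree (level-order array): [44, 25, 48, 5, 29, None, None, None, 14, 28, 32, 11]
BFS from the root, enqueuing left then right child of each popped node:
  queue [44] -> pop 44, enqueue [25, 48], visited so far: [44]
  queue [25, 48] -> pop 25, enqueue [5, 29], visited so far: [44, 25]
  queue [48, 5, 29] -> pop 48, enqueue [none], visited so far: [44, 25, 48]
  queue [5, 29] -> pop 5, enqueue [14], visited so far: [44, 25, 48, 5]
  queue [29, 14] -> pop 29, enqueue [28, 32], visited so far: [44, 25, 48, 5, 29]
  queue [14, 28, 32] -> pop 14, enqueue [11], visited so far: [44, 25, 48, 5, 29, 14]
  queue [28, 32, 11] -> pop 28, enqueue [none], visited so far: [44, 25, 48, 5, 29, 14, 28]
  queue [32, 11] -> pop 32, enqueue [none], visited so far: [44, 25, 48, 5, 29, 14, 28, 32]
  queue [11] -> pop 11, enqueue [none], visited so far: [44, 25, 48, 5, 29, 14, 28, 32, 11]
Result: [44, 25, 48, 5, 29, 14, 28, 32, 11]


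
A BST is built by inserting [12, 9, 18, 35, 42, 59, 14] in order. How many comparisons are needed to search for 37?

Search path for 37: 12 -> 18 -> 35 -> 42
Found: False
Comparisons: 4


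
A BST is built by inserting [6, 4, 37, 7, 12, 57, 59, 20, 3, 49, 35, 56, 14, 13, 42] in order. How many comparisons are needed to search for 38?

Search path for 38: 6 -> 37 -> 57 -> 49 -> 42
Found: False
Comparisons: 5


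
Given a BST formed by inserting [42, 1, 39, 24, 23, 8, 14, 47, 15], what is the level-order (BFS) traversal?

Tree insertion order: [42, 1, 39, 24, 23, 8, 14, 47, 15]
Tree (level-order array): [42, 1, 47, None, 39, None, None, 24, None, 23, None, 8, None, None, 14, None, 15]
BFS from the root, enqueuing left then right child of each popped node:
  queue [42] -> pop 42, enqueue [1, 47], visited so far: [42]
  queue [1, 47] -> pop 1, enqueue [39], visited so far: [42, 1]
  queue [47, 39] -> pop 47, enqueue [none], visited so far: [42, 1, 47]
  queue [39] -> pop 39, enqueue [24], visited so far: [42, 1, 47, 39]
  queue [24] -> pop 24, enqueue [23], visited so far: [42, 1, 47, 39, 24]
  queue [23] -> pop 23, enqueue [8], visited so far: [42, 1, 47, 39, 24, 23]
  queue [8] -> pop 8, enqueue [14], visited so far: [42, 1, 47, 39, 24, 23, 8]
  queue [14] -> pop 14, enqueue [15], visited so far: [42, 1, 47, 39, 24, 23, 8, 14]
  queue [15] -> pop 15, enqueue [none], visited so far: [42, 1, 47, 39, 24, 23, 8, 14, 15]
Result: [42, 1, 47, 39, 24, 23, 8, 14, 15]


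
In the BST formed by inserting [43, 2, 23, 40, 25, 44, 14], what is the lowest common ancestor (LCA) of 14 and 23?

Tree insertion order: [43, 2, 23, 40, 25, 44, 14]
Tree (level-order array): [43, 2, 44, None, 23, None, None, 14, 40, None, None, 25]
In a BST, the LCA of p=14, q=23 is the first node v on the
root-to-leaf path with p <= v <= q (go left if both < v, right if both > v).
Walk from root:
  at 43: both 14 and 23 < 43, go left
  at 2: both 14 and 23 > 2, go right
  at 23: 14 <= 23 <= 23, this is the LCA
LCA = 23


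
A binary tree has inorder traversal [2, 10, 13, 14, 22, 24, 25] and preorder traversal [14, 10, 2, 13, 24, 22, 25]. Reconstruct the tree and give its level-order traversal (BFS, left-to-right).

Inorder:  [2, 10, 13, 14, 22, 24, 25]
Preorder: [14, 10, 2, 13, 24, 22, 25]
Algorithm: preorder visits root first, so consume preorder in order;
for each root, split the current inorder slice at that value into
left-subtree inorder and right-subtree inorder, then recurse.
Recursive splits:
  root=14; inorder splits into left=[2, 10, 13], right=[22, 24, 25]
  root=10; inorder splits into left=[2], right=[13]
  root=2; inorder splits into left=[], right=[]
  root=13; inorder splits into left=[], right=[]
  root=24; inorder splits into left=[22], right=[25]
  root=22; inorder splits into left=[], right=[]
  root=25; inorder splits into left=[], right=[]
Reconstructed level-order: [14, 10, 24, 2, 13, 22, 25]


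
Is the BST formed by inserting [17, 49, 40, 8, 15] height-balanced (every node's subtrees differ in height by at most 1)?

Tree (level-order array): [17, 8, 49, None, 15, 40]
Definition: a tree is height-balanced if, at every node, |h(left) - h(right)| <= 1 (empty subtree has height -1).
Bottom-up per-node check:
  node 15: h_left=-1, h_right=-1, diff=0 [OK], height=0
  node 8: h_left=-1, h_right=0, diff=1 [OK], height=1
  node 40: h_left=-1, h_right=-1, diff=0 [OK], height=0
  node 49: h_left=0, h_right=-1, diff=1 [OK], height=1
  node 17: h_left=1, h_right=1, diff=0 [OK], height=2
All nodes satisfy the balance condition.
Result: Balanced


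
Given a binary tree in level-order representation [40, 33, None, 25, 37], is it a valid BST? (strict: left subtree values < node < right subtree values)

Level-order array: [40, 33, None, 25, 37]
Validate using subtree bounds (lo, hi): at each node, require lo < value < hi,
then recurse left with hi=value and right with lo=value.
Preorder trace (stopping at first violation):
  at node 40 with bounds (-inf, +inf): OK
  at node 33 with bounds (-inf, 40): OK
  at node 25 with bounds (-inf, 33): OK
  at node 37 with bounds (33, 40): OK
No violation found at any node.
Result: Valid BST


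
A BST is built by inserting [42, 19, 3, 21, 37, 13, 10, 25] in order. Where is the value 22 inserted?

Starting tree (level order): [42, 19, None, 3, 21, None, 13, None, 37, 10, None, 25]
Insertion path: 42 -> 19 -> 21 -> 37 -> 25
Result: insert 22 as left child of 25
Final tree (level order): [42, 19, None, 3, 21, None, 13, None, 37, 10, None, 25, None, None, None, 22]


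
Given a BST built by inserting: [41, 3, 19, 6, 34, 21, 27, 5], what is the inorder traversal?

Tree insertion order: [41, 3, 19, 6, 34, 21, 27, 5]
Tree (level-order array): [41, 3, None, None, 19, 6, 34, 5, None, 21, None, None, None, None, 27]
Inorder traversal: [3, 5, 6, 19, 21, 27, 34, 41]


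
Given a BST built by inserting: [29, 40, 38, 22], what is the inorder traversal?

Tree insertion order: [29, 40, 38, 22]
Tree (level-order array): [29, 22, 40, None, None, 38]
Inorder traversal: [22, 29, 38, 40]


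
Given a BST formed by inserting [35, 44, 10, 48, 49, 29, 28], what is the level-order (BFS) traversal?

Tree insertion order: [35, 44, 10, 48, 49, 29, 28]
Tree (level-order array): [35, 10, 44, None, 29, None, 48, 28, None, None, 49]
BFS from the root, enqueuing left then right child of each popped node:
  queue [35] -> pop 35, enqueue [10, 44], visited so far: [35]
  queue [10, 44] -> pop 10, enqueue [29], visited so far: [35, 10]
  queue [44, 29] -> pop 44, enqueue [48], visited so far: [35, 10, 44]
  queue [29, 48] -> pop 29, enqueue [28], visited so far: [35, 10, 44, 29]
  queue [48, 28] -> pop 48, enqueue [49], visited so far: [35, 10, 44, 29, 48]
  queue [28, 49] -> pop 28, enqueue [none], visited so far: [35, 10, 44, 29, 48, 28]
  queue [49] -> pop 49, enqueue [none], visited so far: [35, 10, 44, 29, 48, 28, 49]
Result: [35, 10, 44, 29, 48, 28, 49]


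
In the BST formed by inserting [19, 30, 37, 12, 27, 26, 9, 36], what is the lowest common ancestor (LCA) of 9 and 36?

Tree insertion order: [19, 30, 37, 12, 27, 26, 9, 36]
Tree (level-order array): [19, 12, 30, 9, None, 27, 37, None, None, 26, None, 36]
In a BST, the LCA of p=9, q=36 is the first node v on the
root-to-leaf path with p <= v <= q (go left if both < v, right if both > v).
Walk from root:
  at 19: 9 <= 19 <= 36, this is the LCA
LCA = 19


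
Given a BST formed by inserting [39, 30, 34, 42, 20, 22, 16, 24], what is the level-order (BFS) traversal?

Tree insertion order: [39, 30, 34, 42, 20, 22, 16, 24]
Tree (level-order array): [39, 30, 42, 20, 34, None, None, 16, 22, None, None, None, None, None, 24]
BFS from the root, enqueuing left then right child of each popped node:
  queue [39] -> pop 39, enqueue [30, 42], visited so far: [39]
  queue [30, 42] -> pop 30, enqueue [20, 34], visited so far: [39, 30]
  queue [42, 20, 34] -> pop 42, enqueue [none], visited so far: [39, 30, 42]
  queue [20, 34] -> pop 20, enqueue [16, 22], visited so far: [39, 30, 42, 20]
  queue [34, 16, 22] -> pop 34, enqueue [none], visited so far: [39, 30, 42, 20, 34]
  queue [16, 22] -> pop 16, enqueue [none], visited so far: [39, 30, 42, 20, 34, 16]
  queue [22] -> pop 22, enqueue [24], visited so far: [39, 30, 42, 20, 34, 16, 22]
  queue [24] -> pop 24, enqueue [none], visited so far: [39, 30, 42, 20, 34, 16, 22, 24]
Result: [39, 30, 42, 20, 34, 16, 22, 24]


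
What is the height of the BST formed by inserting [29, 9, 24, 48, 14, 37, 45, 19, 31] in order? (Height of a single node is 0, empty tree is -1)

Insertion order: [29, 9, 24, 48, 14, 37, 45, 19, 31]
Tree (level-order array): [29, 9, 48, None, 24, 37, None, 14, None, 31, 45, None, 19]
Compute height bottom-up (empty subtree = -1):
  height(19) = 1 + max(-1, -1) = 0
  height(14) = 1 + max(-1, 0) = 1
  height(24) = 1 + max(1, -1) = 2
  height(9) = 1 + max(-1, 2) = 3
  height(31) = 1 + max(-1, -1) = 0
  height(45) = 1 + max(-1, -1) = 0
  height(37) = 1 + max(0, 0) = 1
  height(48) = 1 + max(1, -1) = 2
  height(29) = 1 + max(3, 2) = 4
Height = 4


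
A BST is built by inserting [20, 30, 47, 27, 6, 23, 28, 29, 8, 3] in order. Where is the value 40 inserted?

Starting tree (level order): [20, 6, 30, 3, 8, 27, 47, None, None, None, None, 23, 28, None, None, None, None, None, 29]
Insertion path: 20 -> 30 -> 47
Result: insert 40 as left child of 47
Final tree (level order): [20, 6, 30, 3, 8, 27, 47, None, None, None, None, 23, 28, 40, None, None, None, None, 29]


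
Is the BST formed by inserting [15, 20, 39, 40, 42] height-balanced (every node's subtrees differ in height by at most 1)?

Tree (level-order array): [15, None, 20, None, 39, None, 40, None, 42]
Definition: a tree is height-balanced if, at every node, |h(left) - h(right)| <= 1 (empty subtree has height -1).
Bottom-up per-node check:
  node 42: h_left=-1, h_right=-1, diff=0 [OK], height=0
  node 40: h_left=-1, h_right=0, diff=1 [OK], height=1
  node 39: h_left=-1, h_right=1, diff=2 [FAIL (|-1-1|=2 > 1)], height=2
  node 20: h_left=-1, h_right=2, diff=3 [FAIL (|-1-2|=3 > 1)], height=3
  node 15: h_left=-1, h_right=3, diff=4 [FAIL (|-1-3|=4 > 1)], height=4
Node 39 violates the condition: |-1 - 1| = 2 > 1.
Result: Not balanced


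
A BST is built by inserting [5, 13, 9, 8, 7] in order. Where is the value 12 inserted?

Starting tree (level order): [5, None, 13, 9, None, 8, None, 7]
Insertion path: 5 -> 13 -> 9
Result: insert 12 as right child of 9
Final tree (level order): [5, None, 13, 9, None, 8, 12, 7]


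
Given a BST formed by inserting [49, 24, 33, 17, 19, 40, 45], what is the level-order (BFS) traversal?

Tree insertion order: [49, 24, 33, 17, 19, 40, 45]
Tree (level-order array): [49, 24, None, 17, 33, None, 19, None, 40, None, None, None, 45]
BFS from the root, enqueuing left then right child of each popped node:
  queue [49] -> pop 49, enqueue [24], visited so far: [49]
  queue [24] -> pop 24, enqueue [17, 33], visited so far: [49, 24]
  queue [17, 33] -> pop 17, enqueue [19], visited so far: [49, 24, 17]
  queue [33, 19] -> pop 33, enqueue [40], visited so far: [49, 24, 17, 33]
  queue [19, 40] -> pop 19, enqueue [none], visited so far: [49, 24, 17, 33, 19]
  queue [40] -> pop 40, enqueue [45], visited so far: [49, 24, 17, 33, 19, 40]
  queue [45] -> pop 45, enqueue [none], visited so far: [49, 24, 17, 33, 19, 40, 45]
Result: [49, 24, 17, 33, 19, 40, 45]


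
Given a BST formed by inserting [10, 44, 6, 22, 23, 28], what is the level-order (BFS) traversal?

Tree insertion order: [10, 44, 6, 22, 23, 28]
Tree (level-order array): [10, 6, 44, None, None, 22, None, None, 23, None, 28]
BFS from the root, enqueuing left then right child of each popped node:
  queue [10] -> pop 10, enqueue [6, 44], visited so far: [10]
  queue [6, 44] -> pop 6, enqueue [none], visited so far: [10, 6]
  queue [44] -> pop 44, enqueue [22], visited so far: [10, 6, 44]
  queue [22] -> pop 22, enqueue [23], visited so far: [10, 6, 44, 22]
  queue [23] -> pop 23, enqueue [28], visited so far: [10, 6, 44, 22, 23]
  queue [28] -> pop 28, enqueue [none], visited so far: [10, 6, 44, 22, 23, 28]
Result: [10, 6, 44, 22, 23, 28]


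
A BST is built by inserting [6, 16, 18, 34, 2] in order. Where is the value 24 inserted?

Starting tree (level order): [6, 2, 16, None, None, None, 18, None, 34]
Insertion path: 6 -> 16 -> 18 -> 34
Result: insert 24 as left child of 34
Final tree (level order): [6, 2, 16, None, None, None, 18, None, 34, 24]


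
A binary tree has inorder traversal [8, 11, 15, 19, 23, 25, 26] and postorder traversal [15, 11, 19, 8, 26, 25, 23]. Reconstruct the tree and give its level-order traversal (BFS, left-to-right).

Inorder:   [8, 11, 15, 19, 23, 25, 26]
Postorder: [15, 11, 19, 8, 26, 25, 23]
Algorithm: postorder visits root last, so walk postorder right-to-left;
each value is the root of the current inorder slice — split it at that
value, recurse on the right subtree first, then the left.
Recursive splits:
  root=23; inorder splits into left=[8, 11, 15, 19], right=[25, 26]
  root=25; inorder splits into left=[], right=[26]
  root=26; inorder splits into left=[], right=[]
  root=8; inorder splits into left=[], right=[11, 15, 19]
  root=19; inorder splits into left=[11, 15], right=[]
  root=11; inorder splits into left=[], right=[15]
  root=15; inorder splits into left=[], right=[]
Reconstructed level-order: [23, 8, 25, 19, 26, 11, 15]


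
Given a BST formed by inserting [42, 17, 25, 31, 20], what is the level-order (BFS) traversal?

Tree insertion order: [42, 17, 25, 31, 20]
Tree (level-order array): [42, 17, None, None, 25, 20, 31]
BFS from the root, enqueuing left then right child of each popped node:
  queue [42] -> pop 42, enqueue [17], visited so far: [42]
  queue [17] -> pop 17, enqueue [25], visited so far: [42, 17]
  queue [25] -> pop 25, enqueue [20, 31], visited so far: [42, 17, 25]
  queue [20, 31] -> pop 20, enqueue [none], visited so far: [42, 17, 25, 20]
  queue [31] -> pop 31, enqueue [none], visited so far: [42, 17, 25, 20, 31]
Result: [42, 17, 25, 20, 31]


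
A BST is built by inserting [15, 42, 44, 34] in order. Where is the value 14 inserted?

Starting tree (level order): [15, None, 42, 34, 44]
Insertion path: 15
Result: insert 14 as left child of 15
Final tree (level order): [15, 14, 42, None, None, 34, 44]


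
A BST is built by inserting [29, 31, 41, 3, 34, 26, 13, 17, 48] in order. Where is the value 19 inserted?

Starting tree (level order): [29, 3, 31, None, 26, None, 41, 13, None, 34, 48, None, 17]
Insertion path: 29 -> 3 -> 26 -> 13 -> 17
Result: insert 19 as right child of 17
Final tree (level order): [29, 3, 31, None, 26, None, 41, 13, None, 34, 48, None, 17, None, None, None, None, None, 19]


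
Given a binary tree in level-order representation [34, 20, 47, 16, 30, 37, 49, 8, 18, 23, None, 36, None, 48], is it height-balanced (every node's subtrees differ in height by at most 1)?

Tree (level-order array): [34, 20, 47, 16, 30, 37, 49, 8, 18, 23, None, 36, None, 48]
Definition: a tree is height-balanced if, at every node, |h(left) - h(right)| <= 1 (empty subtree has height -1).
Bottom-up per-node check:
  node 8: h_left=-1, h_right=-1, diff=0 [OK], height=0
  node 18: h_left=-1, h_right=-1, diff=0 [OK], height=0
  node 16: h_left=0, h_right=0, diff=0 [OK], height=1
  node 23: h_left=-1, h_right=-1, diff=0 [OK], height=0
  node 30: h_left=0, h_right=-1, diff=1 [OK], height=1
  node 20: h_left=1, h_right=1, diff=0 [OK], height=2
  node 36: h_left=-1, h_right=-1, diff=0 [OK], height=0
  node 37: h_left=0, h_right=-1, diff=1 [OK], height=1
  node 48: h_left=-1, h_right=-1, diff=0 [OK], height=0
  node 49: h_left=0, h_right=-1, diff=1 [OK], height=1
  node 47: h_left=1, h_right=1, diff=0 [OK], height=2
  node 34: h_left=2, h_right=2, diff=0 [OK], height=3
All nodes satisfy the balance condition.
Result: Balanced


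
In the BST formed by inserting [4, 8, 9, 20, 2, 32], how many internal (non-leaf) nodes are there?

Tree built from: [4, 8, 9, 20, 2, 32]
Tree (level-order array): [4, 2, 8, None, None, None, 9, None, 20, None, 32]
Rule: An internal node has at least one child.
Per-node child counts:
  node 4: 2 child(ren)
  node 2: 0 child(ren)
  node 8: 1 child(ren)
  node 9: 1 child(ren)
  node 20: 1 child(ren)
  node 32: 0 child(ren)
Matching nodes: [4, 8, 9, 20]
Count of internal (non-leaf) nodes: 4


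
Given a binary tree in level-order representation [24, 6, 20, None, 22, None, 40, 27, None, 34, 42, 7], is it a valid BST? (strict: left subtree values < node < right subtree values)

Level-order array: [24, 6, 20, None, 22, None, 40, 27, None, 34, 42, 7]
Validate using subtree bounds (lo, hi): at each node, require lo < value < hi,
then recurse left with hi=value and right with lo=value.
Preorder trace (stopping at first violation):
  at node 24 with bounds (-inf, +inf): OK
  at node 6 with bounds (-inf, 24): OK
  at node 22 with bounds (6, 24): OK
  at node 27 with bounds (6, 22): VIOLATION
Node 27 violates its bound: not (6 < 27 < 22).
Result: Not a valid BST


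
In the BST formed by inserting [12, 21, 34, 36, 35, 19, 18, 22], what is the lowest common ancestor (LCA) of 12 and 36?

Tree insertion order: [12, 21, 34, 36, 35, 19, 18, 22]
Tree (level-order array): [12, None, 21, 19, 34, 18, None, 22, 36, None, None, None, None, 35]
In a BST, the LCA of p=12, q=36 is the first node v on the
root-to-leaf path with p <= v <= q (go left if both < v, right if both > v).
Walk from root:
  at 12: 12 <= 12 <= 36, this is the LCA
LCA = 12


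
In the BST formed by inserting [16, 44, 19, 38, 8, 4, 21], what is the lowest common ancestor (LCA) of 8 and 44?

Tree insertion order: [16, 44, 19, 38, 8, 4, 21]
Tree (level-order array): [16, 8, 44, 4, None, 19, None, None, None, None, 38, 21]
In a BST, the LCA of p=8, q=44 is the first node v on the
root-to-leaf path with p <= v <= q (go left if both < v, right if both > v).
Walk from root:
  at 16: 8 <= 16 <= 44, this is the LCA
LCA = 16


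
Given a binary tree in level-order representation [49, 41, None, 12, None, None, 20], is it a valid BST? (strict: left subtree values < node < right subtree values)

Level-order array: [49, 41, None, 12, None, None, 20]
Validate using subtree bounds (lo, hi): at each node, require lo < value < hi,
then recurse left with hi=value and right with lo=value.
Preorder trace (stopping at first violation):
  at node 49 with bounds (-inf, +inf): OK
  at node 41 with bounds (-inf, 49): OK
  at node 12 with bounds (-inf, 41): OK
  at node 20 with bounds (12, 41): OK
No violation found at any node.
Result: Valid BST


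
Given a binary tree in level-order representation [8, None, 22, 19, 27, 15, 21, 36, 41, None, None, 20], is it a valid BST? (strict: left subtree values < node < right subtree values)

Level-order array: [8, None, 22, 19, 27, 15, 21, 36, 41, None, None, 20]
Validate using subtree bounds (lo, hi): at each node, require lo < value < hi,
then recurse left with hi=value and right with lo=value.
Preorder trace (stopping at first violation):
  at node 8 with bounds (-inf, +inf): OK
  at node 22 with bounds (8, +inf): OK
  at node 19 with bounds (8, 22): OK
  at node 15 with bounds (8, 19): OK
  at node 21 with bounds (19, 22): OK
  at node 20 with bounds (19, 21): OK
  at node 27 with bounds (22, +inf): OK
  at node 36 with bounds (22, 27): VIOLATION
Node 36 violates its bound: not (22 < 36 < 27).
Result: Not a valid BST
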